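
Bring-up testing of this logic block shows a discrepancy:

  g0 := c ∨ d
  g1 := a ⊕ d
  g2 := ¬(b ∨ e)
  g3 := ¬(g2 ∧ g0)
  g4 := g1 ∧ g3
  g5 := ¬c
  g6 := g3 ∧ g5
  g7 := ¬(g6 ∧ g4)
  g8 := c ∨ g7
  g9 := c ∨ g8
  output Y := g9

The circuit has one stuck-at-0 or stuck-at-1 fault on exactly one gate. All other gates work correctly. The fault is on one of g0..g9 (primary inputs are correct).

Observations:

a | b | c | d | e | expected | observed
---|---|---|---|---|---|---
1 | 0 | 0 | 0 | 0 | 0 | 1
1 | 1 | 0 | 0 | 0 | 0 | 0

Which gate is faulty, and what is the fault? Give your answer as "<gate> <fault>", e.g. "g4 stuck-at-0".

g0 stuck-at-1

Fault-free values for test 1 (a=1, b=0, c=0, d=0, e=0): g0=0, g1=1, g2=1, g3=1, g4=1, g5=1, g6=1, g7=0, g8=0, g9=0, giving Y=0. Observed 1.
Test 1: faults giving observed 1 are {g0 stuck-at-1, g1 stuck-at-0, g3 stuck-at-0, g4 stuck-at-0, g5 stuck-at-0, g6 stuck-at-0, g7 stuck-at-1, g8 stuck-at-1, g9 stuck-at-1}.
Test 2 (a=1, b=1, c=0, d=0, e=0): fault-free g0=0, g1=1, g2=0, g3=1, g4=1, g5=1, g6=1, g7=0, g8=0, g9=0 → 0; observed 0. Eliminates g1 stuck-at-0, g3 stuck-at-0, g4 stuck-at-0, g5 stuck-at-0, g6 stuck-at-0, g7 stuck-at-1, g8 stuck-at-1, g9 stuck-at-1.
Only g0 stuck-at-1 is consistent with every test.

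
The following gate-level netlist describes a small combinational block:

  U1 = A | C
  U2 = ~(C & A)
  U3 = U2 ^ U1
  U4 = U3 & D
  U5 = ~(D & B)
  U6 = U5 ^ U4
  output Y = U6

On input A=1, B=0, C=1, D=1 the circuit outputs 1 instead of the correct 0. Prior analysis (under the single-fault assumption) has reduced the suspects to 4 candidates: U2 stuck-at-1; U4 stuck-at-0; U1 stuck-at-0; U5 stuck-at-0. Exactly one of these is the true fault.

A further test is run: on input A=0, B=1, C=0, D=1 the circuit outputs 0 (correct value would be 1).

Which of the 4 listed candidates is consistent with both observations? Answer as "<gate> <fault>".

U4 stuck-at-0

Evaluate each candidate on input A=0, B=1, C=0, D=1:
  U2 stuck-at-1: U1=0, U2=1 [stuck-at-1], U3=1, U4=1, U5=0, U6=1 → 1 — eliminated
  U4 stuck-at-0: U1=0, U2=1, U3=1, U4=0 [stuck-at-0], U5=0, U6=0 → 0 — matches
  U1 stuck-at-0: U1=0 [stuck-at-0], U2=1, U3=1, U4=1, U5=0, U6=1 → 1 — eliminated
  U5 stuck-at-0: U1=0, U2=1, U3=1, U4=1, U5=0 [stuck-at-0], U6=1 → 1 — eliminated
Only U4 stuck-at-0 reproduces the observed 0.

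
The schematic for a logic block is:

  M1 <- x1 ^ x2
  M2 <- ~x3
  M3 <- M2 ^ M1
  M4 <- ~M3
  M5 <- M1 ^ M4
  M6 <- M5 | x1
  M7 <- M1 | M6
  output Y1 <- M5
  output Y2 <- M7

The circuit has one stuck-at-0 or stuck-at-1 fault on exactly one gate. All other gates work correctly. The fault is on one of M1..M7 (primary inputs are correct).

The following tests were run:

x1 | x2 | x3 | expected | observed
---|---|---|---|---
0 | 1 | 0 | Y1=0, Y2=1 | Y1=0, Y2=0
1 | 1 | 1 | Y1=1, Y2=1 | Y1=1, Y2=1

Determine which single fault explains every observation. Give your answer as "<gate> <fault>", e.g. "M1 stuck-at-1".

Fault-free values for test 1 (x1=0, x2=1, x3=0): M1=1, M2=1, M3=0, M4=1, M5=0, M6=0, M7=1, giving Y1=0, Y2=1. Observed Y1=0, Y2=0.
Test 1: faults giving observed Y1=0, Y2=0 are {M1 stuck-at-0, M7 stuck-at-0}.
Test 2 (x1=1, x2=1, x3=1): fault-free M1=0, M2=0, M3=0, M4=1, M5=1, M6=1, M7=1 → Y1=1, Y2=1; observed Y1=1, Y2=1. Eliminates M7 stuck-at-0.
Only M1 stuck-at-0 is consistent with every test.

M1 stuck-at-0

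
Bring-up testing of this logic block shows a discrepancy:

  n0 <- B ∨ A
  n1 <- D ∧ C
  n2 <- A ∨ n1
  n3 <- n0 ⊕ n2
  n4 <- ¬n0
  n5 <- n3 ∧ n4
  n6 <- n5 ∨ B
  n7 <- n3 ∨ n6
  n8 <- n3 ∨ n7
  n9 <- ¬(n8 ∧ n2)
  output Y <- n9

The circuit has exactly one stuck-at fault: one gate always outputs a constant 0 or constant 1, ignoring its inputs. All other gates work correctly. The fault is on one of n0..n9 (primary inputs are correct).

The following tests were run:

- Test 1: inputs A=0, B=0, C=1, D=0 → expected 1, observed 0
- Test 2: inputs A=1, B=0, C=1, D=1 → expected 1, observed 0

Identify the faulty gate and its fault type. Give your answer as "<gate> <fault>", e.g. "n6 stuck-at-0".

n9 stuck-at-0

Fault-free values for test 1 (A=0, B=0, C=1, D=0): n0=0, n1=0, n2=0, n3=0, n4=1, n5=0, n6=0, n7=0, n8=0, n9=1, giving Y=1. Observed 0.
Test 1: faults giving observed 0 are {n1 stuck-at-1, n2 stuck-at-1, n9 stuck-at-0}.
Test 2 (A=1, B=0, C=1, D=1): fault-free n0=1, n1=1, n2=1, n3=0, n4=0, n5=0, n6=0, n7=0, n8=0, n9=1 → 1; observed 0. Eliminates n1 stuck-at-1, n2 stuck-at-1.
Only n9 stuck-at-0 is consistent with every test.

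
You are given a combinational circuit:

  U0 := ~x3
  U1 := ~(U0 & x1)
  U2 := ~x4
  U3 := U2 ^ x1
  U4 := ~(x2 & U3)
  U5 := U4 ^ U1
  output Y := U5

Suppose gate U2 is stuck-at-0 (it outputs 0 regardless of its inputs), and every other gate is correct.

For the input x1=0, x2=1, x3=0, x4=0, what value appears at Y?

Propagate with U2 forced: U0=1, U1=1, U2=0 [stuck-at-0], U3=0, U4=1, U5=0.
So Y = 0. (Without the fault it would be 1.)

0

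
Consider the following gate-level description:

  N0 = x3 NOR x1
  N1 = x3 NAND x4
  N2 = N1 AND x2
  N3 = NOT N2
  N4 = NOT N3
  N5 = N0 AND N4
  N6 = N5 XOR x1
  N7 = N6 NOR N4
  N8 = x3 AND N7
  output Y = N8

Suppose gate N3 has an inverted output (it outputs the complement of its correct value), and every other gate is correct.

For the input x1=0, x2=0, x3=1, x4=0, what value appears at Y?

Propagate with N3 forced: N0=0, N1=1, N2=0, N3=0 [inverted output], N4=1, N5=0, N6=0, N7=0, N8=0.
So Y = 0. (Without the fault it would be 1.)

0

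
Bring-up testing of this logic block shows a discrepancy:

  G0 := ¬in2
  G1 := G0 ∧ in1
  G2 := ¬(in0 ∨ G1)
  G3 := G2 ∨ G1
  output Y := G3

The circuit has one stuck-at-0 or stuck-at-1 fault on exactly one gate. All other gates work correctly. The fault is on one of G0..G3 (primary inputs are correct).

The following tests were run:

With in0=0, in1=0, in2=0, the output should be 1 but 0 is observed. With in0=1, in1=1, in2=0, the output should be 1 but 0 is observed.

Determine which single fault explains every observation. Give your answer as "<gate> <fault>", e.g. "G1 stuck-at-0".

Fault-free values for test 1 (in0=0, in1=0, in2=0): G0=1, G1=0, G2=1, G3=1, giving Y=1. Observed 0.
Test 1: faults giving observed 0 are {G2 stuck-at-0, G3 stuck-at-0}.
Test 2 (in0=1, in1=1, in2=0): fault-free G0=1, G1=1, G2=0, G3=1 → 1; observed 0. Eliminates G2 stuck-at-0.
Only G3 stuck-at-0 is consistent with every test.

G3 stuck-at-0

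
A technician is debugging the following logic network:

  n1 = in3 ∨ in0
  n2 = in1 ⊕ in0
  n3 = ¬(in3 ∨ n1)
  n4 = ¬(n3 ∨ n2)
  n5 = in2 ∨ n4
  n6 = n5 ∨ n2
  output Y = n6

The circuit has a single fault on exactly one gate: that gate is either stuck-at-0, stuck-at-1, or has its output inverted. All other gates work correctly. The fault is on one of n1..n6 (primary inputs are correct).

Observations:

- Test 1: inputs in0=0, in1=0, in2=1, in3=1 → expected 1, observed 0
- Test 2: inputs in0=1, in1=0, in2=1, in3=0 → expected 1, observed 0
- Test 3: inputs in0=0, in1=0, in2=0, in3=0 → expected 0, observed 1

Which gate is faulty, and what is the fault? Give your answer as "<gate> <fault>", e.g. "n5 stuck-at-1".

n6 inverted output

Fault-free values for test 1 (in0=0, in1=0, in2=1, in3=1): n1=1, n2=0, n3=0, n4=1, n5=1, n6=1, giving Y=1. Observed 0.
Test 1: faults giving observed 0 are {n5 stuck-at-0, n5 inverted output, n6 stuck-at-0, n6 inverted output}.
Test 2 (in0=1, in1=0, in2=1, in3=0): fault-free n1=1, n2=1, n3=0, n4=0, n5=1, n6=1 → 1; observed 0. Eliminates n5 stuck-at-0, n5 inverted output.
Test 3 (in0=0, in1=0, in2=0, in3=0): fault-free n1=0, n2=0, n3=1, n4=0, n5=0, n6=0 → 0; observed 1. Eliminates n6 stuck-at-0.
Only n6 inverted output is consistent with every test.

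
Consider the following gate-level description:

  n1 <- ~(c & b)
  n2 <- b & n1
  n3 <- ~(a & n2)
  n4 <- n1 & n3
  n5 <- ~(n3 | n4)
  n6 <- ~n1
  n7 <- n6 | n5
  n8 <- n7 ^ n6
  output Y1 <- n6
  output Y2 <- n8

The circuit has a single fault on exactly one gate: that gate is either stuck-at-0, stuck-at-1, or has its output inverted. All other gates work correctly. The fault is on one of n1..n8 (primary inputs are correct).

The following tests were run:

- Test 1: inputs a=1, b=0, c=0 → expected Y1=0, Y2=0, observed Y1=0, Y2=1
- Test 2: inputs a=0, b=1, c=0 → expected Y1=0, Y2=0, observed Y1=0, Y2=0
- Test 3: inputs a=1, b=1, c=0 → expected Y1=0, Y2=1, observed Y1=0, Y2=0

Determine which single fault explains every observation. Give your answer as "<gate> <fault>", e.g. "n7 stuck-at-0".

n2 inverted output

Fault-free values for test 1 (a=1, b=0, c=0): n1=1, n2=0, n3=1, n4=1, n5=0, n6=0, n7=0, n8=0, giving Y1=0, Y2=0. Observed Y1=0, Y2=1.
Test 1: faults giving observed Y1=0, Y2=1 are {n2 stuck-at-1, n2 inverted output, n3 stuck-at-0, n3 inverted output, n5 stuck-at-1, n5 inverted output, n7 stuck-at-1, n7 inverted output, n8 stuck-at-1, n8 inverted output}.
Test 2 (a=0, b=1, c=0): fault-free n1=1, n2=1, n3=1, n4=1, n5=0, n6=0, n7=0, n8=0 → Y1=0, Y2=0; observed Y1=0, Y2=0. Eliminates n3 stuck-at-0, n3 inverted output, n5 stuck-at-1, n5 inverted output, n7 stuck-at-1, n7 inverted output, n8 stuck-at-1, n8 inverted output.
Test 3 (a=1, b=1, c=0): fault-free n1=1, n2=1, n3=0, n4=0, n5=1, n6=0, n7=1, n8=1 → Y1=0, Y2=1; observed Y1=0, Y2=0. Eliminates n2 stuck-at-1.
Only n2 inverted output is consistent with every test.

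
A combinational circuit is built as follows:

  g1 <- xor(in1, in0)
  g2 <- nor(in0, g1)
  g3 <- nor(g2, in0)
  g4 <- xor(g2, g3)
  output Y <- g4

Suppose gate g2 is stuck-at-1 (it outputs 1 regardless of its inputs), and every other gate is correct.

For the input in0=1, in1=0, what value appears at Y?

1

Propagate with g2 forced: g1=1, g2=1 [stuck-at-1], g3=0, g4=1.
So Y = 1. (Without the fault it would be 0.)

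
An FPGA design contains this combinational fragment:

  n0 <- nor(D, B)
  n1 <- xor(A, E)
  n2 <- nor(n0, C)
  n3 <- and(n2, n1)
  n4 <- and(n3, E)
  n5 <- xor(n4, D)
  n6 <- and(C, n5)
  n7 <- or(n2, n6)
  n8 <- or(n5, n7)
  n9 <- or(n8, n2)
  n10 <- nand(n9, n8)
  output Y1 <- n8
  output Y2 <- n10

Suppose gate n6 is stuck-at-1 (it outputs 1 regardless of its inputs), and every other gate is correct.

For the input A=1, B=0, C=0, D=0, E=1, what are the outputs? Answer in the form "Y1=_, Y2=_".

Y1=1, Y2=0

Propagate with n6 forced: n0=1, n1=0, n2=0, n3=0, n4=0, n5=0, n6=1 [stuck-at-1], n7=1, n8=1, n9=1, n10=0.
So the outputs are Y1=1, Y2=0. (Without the fault they would be Y1=0, Y2=1.)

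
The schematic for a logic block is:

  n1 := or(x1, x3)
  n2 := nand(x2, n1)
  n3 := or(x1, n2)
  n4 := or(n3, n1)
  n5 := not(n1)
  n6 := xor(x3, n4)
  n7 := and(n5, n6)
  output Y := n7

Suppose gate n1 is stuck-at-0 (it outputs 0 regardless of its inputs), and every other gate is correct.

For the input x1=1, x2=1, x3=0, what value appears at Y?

1

Propagate with n1 forced: n1=0 [stuck-at-0], n2=1, n3=1, n4=1, n5=1, n6=1, n7=1.
So Y = 1. (Without the fault it would be 0.)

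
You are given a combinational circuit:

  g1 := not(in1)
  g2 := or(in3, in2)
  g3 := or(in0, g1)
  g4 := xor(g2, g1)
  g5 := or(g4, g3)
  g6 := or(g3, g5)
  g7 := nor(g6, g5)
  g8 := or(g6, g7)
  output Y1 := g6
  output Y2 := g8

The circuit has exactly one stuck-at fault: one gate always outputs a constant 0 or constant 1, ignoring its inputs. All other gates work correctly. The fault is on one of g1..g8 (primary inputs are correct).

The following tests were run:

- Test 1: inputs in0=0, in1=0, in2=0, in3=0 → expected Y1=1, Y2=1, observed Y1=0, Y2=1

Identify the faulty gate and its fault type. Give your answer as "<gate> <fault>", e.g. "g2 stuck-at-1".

g1 stuck-at-0

Fault-free values for test 1 (in0=0, in1=0, in2=0, in3=0): g1=1, g2=0, g3=1, g4=1, g5=1, g6=1, g7=0, g8=1, giving Y1=1, Y2=1. Observed Y1=0, Y2=1.
Test 1: faults giving observed Y1=0, Y2=1 are {g1 stuck-at-0}.
Only g1 stuck-at-0 is consistent with every test.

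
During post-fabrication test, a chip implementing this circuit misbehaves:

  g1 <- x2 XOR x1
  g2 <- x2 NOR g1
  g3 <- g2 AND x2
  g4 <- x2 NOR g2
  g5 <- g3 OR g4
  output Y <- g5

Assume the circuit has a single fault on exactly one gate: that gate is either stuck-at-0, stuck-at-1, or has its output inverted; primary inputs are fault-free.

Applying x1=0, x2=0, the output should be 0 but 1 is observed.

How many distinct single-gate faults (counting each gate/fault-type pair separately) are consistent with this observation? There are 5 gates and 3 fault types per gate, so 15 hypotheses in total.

Fault-free: g1=0, g2=1, g3=0, g4=0, g5=0 → 0. Observed 1.
  g1: stuck-at-1, inverted output ✓; others ✗
  g2: stuck-at-0, inverted output ✓; others ✗
  g3: stuck-at-1, inverted output ✓; others ✗
  g4: stuck-at-1, inverted output ✓; others ✗
  g5: stuck-at-1, inverted output ✓; others ✗
Consistent faults: {g1 stuck-at-1, g1 inverted output, g2 stuck-at-0, g2 inverted output, g3 stuck-at-1, g3 inverted output, g4 stuck-at-1, g4 inverted output, g5 stuck-at-1, g5 inverted output} — 10 in all.

10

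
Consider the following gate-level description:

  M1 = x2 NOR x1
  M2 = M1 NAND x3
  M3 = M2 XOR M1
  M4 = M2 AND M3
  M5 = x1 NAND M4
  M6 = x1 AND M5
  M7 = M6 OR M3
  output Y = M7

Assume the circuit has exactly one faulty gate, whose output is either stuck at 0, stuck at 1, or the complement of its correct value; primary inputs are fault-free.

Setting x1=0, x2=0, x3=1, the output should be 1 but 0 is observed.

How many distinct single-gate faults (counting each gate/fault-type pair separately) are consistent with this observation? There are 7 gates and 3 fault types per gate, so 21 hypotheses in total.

6

Fault-free: M1=1, M2=0, M3=1, M4=0, M5=1, M6=0, M7=1 → 1. Observed 0.
  M1: none of the 3 fault types match ✗
  M2: stuck-at-1, inverted output ✓; others ✗
  M3: stuck-at-0, inverted output ✓; others ✗
  M4: none of the 3 fault types match ✗
  M5: none of the 3 fault types match ✗
  M6: none of the 3 fault types match ✗
  M7: stuck-at-0, inverted output ✓; others ✗
Consistent faults: {M2 stuck-at-1, M2 inverted output, M3 stuck-at-0, M3 inverted output, M7 stuck-at-0, M7 inverted output} — 6 in all.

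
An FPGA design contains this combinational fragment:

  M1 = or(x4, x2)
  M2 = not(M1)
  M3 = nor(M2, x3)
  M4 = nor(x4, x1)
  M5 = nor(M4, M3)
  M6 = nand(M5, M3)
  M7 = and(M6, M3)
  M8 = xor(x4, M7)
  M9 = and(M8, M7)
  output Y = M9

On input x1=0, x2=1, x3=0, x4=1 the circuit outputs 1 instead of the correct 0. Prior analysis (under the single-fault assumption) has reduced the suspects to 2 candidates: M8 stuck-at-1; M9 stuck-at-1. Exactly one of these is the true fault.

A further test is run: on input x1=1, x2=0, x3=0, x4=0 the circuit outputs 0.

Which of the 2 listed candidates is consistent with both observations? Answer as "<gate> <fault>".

M8 stuck-at-1

Evaluate each candidate on input x1=1, x2=0, x3=0, x4=0:
  M8 stuck-at-1: M1=0, M2=1, M3=0, M4=0, M5=1, M6=1, M7=0, M8=1 [stuck-at-1], M9=0 → 0 — matches
  M9 stuck-at-1: M1=0, M2=1, M3=0, M4=0, M5=1, M6=1, M7=0, M8=0, M9=1 [stuck-at-1] → 1 — eliminated
Only M8 stuck-at-1 reproduces the observed 0.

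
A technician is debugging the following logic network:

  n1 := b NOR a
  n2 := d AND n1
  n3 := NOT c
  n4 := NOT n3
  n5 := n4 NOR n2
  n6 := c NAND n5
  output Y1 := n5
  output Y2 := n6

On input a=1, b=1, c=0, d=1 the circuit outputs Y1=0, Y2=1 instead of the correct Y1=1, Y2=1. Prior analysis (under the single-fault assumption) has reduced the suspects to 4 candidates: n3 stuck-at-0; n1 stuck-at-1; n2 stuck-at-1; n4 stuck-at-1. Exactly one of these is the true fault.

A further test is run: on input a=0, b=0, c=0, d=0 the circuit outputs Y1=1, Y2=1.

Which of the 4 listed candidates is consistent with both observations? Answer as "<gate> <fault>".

n1 stuck-at-1

Evaluate each candidate on input a=0, b=0, c=0, d=0:
  n3 stuck-at-0: n1=1, n2=0, n3=0 [stuck-at-0], n4=1, n5=0, n6=1 → Y1=0, Y2=1 — eliminated
  n1 stuck-at-1: n1=1 [stuck-at-1], n2=0, n3=1, n4=0, n5=1, n6=1 → Y1=1, Y2=1 — matches
  n2 stuck-at-1: n1=1, n2=1 [stuck-at-1], n3=1, n4=0, n5=0, n6=1 → Y1=0, Y2=1 — eliminated
  n4 stuck-at-1: n1=1, n2=0, n3=1, n4=1 [stuck-at-1], n5=0, n6=1 → Y1=0, Y2=1 — eliminated
Only n1 stuck-at-1 reproduces the observed Y1=1, Y2=1.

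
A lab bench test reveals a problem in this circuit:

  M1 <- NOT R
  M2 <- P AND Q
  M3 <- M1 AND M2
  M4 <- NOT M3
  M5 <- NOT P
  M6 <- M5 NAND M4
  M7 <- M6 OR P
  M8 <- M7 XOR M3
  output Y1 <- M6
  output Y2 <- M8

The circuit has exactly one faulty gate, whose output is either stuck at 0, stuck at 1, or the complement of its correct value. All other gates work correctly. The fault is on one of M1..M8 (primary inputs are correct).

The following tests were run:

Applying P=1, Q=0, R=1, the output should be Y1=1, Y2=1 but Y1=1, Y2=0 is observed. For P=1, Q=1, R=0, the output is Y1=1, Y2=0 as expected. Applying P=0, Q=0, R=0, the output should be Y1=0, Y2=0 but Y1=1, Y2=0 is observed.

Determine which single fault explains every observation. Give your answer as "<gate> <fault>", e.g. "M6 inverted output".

Fault-free values for test 1 (P=1, Q=0, R=1): M1=0, M2=0, M3=0, M4=1, M5=0, M6=1, M7=1, M8=1, giving Y1=1, Y2=1. Observed Y1=1, Y2=0.
Test 1: faults giving observed Y1=1, Y2=0 are {M3 stuck-at-1, M3 inverted output, M7 stuck-at-0, M7 inverted output, M8 stuck-at-0, M8 inverted output}.
Test 2 (P=1, Q=1, R=0): fault-free M1=1, M2=1, M3=1, M4=0, M5=0, M6=1, M7=1, M8=0 → Y1=1, Y2=0; observed Y1=1, Y2=0. Eliminates M3 inverted output, M7 stuck-at-0, M7 inverted output, M8 inverted output.
Test 3 (P=0, Q=0, R=0): fault-free M1=1, M2=0, M3=0, M4=1, M5=1, M6=0, M7=0, M8=0 → Y1=0, Y2=0; observed Y1=1, Y2=0. Eliminates M8 stuck-at-0.
Only M3 stuck-at-1 is consistent with every test.

M3 stuck-at-1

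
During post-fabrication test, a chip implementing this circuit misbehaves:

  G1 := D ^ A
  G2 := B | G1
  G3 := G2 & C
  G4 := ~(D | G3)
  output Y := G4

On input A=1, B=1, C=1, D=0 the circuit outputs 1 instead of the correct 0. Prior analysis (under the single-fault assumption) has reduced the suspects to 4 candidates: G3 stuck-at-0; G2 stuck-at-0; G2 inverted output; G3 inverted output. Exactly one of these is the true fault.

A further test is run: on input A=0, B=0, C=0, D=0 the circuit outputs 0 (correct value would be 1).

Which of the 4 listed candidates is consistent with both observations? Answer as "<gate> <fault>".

Evaluate each candidate on input A=0, B=0, C=0, D=0:
  G3 stuck-at-0: G1=0, G2=0, G3=0 [stuck-at-0], G4=1 → 1 — eliminated
  G2 stuck-at-0: G1=0, G2=0 [stuck-at-0], G3=0, G4=1 → 1 — eliminated
  G2 inverted output: G1=0, G2=1 [inverted output], G3=0, G4=1 → 1 — eliminated
  G3 inverted output: G1=0, G2=0, G3=1 [inverted output], G4=0 → 0 — matches
Only G3 inverted output reproduces the observed 0.

G3 inverted output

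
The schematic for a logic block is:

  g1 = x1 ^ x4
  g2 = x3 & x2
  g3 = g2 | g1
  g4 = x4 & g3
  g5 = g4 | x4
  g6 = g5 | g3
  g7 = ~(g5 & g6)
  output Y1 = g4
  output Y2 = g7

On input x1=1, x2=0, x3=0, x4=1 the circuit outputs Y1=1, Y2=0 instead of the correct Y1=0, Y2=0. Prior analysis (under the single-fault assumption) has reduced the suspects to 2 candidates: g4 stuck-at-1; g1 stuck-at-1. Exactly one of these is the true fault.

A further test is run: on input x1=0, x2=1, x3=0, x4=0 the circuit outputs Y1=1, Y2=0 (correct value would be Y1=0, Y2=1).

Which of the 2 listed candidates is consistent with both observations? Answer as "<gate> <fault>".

g4 stuck-at-1

Evaluate each candidate on input x1=0, x2=1, x3=0, x4=0:
  g4 stuck-at-1: g1=0, g2=0, g3=0, g4=1 [stuck-at-1], g5=1, g6=1, g7=0 → Y1=1, Y2=0 — matches
  g1 stuck-at-1: g1=1 [stuck-at-1], g2=0, g3=1, g4=0, g5=0, g6=1, g7=1 → Y1=0, Y2=1 — eliminated
Only g4 stuck-at-1 reproduces the observed Y1=1, Y2=0.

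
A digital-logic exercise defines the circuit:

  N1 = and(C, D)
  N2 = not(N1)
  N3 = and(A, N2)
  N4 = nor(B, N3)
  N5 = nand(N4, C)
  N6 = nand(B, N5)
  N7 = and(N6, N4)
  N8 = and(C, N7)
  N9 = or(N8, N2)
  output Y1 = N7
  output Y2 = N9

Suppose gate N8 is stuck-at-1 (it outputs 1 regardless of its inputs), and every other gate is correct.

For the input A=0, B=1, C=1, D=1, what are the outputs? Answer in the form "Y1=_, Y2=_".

Y1=0, Y2=1

Propagate with N8 forced: N1=1, N2=0, N3=0, N4=0, N5=1, N6=0, N7=0, N8=1 [stuck-at-1], N9=1.
So the outputs are Y1=0, Y2=1. (Without the fault they would be Y1=0, Y2=0.)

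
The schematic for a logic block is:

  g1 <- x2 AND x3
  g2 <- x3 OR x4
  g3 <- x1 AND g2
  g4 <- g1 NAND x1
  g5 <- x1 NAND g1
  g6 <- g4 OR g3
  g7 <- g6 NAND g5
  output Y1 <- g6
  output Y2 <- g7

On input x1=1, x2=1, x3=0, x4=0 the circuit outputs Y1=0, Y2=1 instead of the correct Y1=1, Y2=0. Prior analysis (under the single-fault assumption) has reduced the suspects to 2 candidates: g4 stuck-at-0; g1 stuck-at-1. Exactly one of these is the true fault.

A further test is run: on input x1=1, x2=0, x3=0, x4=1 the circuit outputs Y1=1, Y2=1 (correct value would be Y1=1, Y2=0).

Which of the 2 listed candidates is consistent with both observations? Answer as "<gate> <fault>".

g1 stuck-at-1

Evaluate each candidate on input x1=1, x2=0, x3=0, x4=1:
  g4 stuck-at-0: g1=0, g2=1, g3=1, g4=0 [stuck-at-0], g5=1, g6=1, g7=0 → Y1=1, Y2=0 — eliminated
  g1 stuck-at-1: g1=1 [stuck-at-1], g2=1, g3=1, g4=0, g5=0, g6=1, g7=1 → Y1=1, Y2=1 — matches
Only g1 stuck-at-1 reproduces the observed Y1=1, Y2=1.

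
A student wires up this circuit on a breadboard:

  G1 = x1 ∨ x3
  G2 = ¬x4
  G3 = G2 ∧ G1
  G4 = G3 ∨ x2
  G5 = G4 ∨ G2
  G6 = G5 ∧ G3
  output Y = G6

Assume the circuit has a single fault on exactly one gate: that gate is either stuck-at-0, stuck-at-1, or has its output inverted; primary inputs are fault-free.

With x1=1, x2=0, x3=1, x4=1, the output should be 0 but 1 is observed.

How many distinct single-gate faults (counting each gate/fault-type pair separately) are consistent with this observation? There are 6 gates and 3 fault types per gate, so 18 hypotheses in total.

6

Fault-free: G1=1, G2=0, G3=0, G4=0, G5=0, G6=0 → 0. Observed 1.
  G1: none of the 3 fault types match ✗
  G2: stuck-at-1, inverted output ✓; others ✗
  G3: stuck-at-1, inverted output ✓; others ✗
  G4: none of the 3 fault types match ✗
  G5: none of the 3 fault types match ✗
  G6: stuck-at-1, inverted output ✓; others ✗
Consistent faults: {G2 stuck-at-1, G2 inverted output, G3 stuck-at-1, G3 inverted output, G6 stuck-at-1, G6 inverted output} — 6 in all.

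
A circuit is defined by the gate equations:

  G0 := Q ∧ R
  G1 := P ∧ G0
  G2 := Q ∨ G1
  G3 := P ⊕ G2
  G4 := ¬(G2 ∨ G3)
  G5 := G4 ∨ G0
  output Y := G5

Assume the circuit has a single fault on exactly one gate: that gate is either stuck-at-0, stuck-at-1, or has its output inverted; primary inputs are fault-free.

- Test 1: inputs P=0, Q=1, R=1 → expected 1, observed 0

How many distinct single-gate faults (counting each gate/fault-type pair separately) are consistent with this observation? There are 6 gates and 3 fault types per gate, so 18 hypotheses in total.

4

Fault-free: G0=1, G1=0, G2=1, G3=1, G4=0, G5=1 → 1. Observed 0.
  G0: stuck-at-0, inverted output ✓; others ✗
  G1: none of the 3 fault types match ✗
  G2: none of the 3 fault types match ✗
  G3: none of the 3 fault types match ✗
  G4: none of the 3 fault types match ✗
  G5: stuck-at-0, inverted output ✓; others ✗
Consistent faults: {G0 stuck-at-0, G0 inverted output, G5 stuck-at-0, G5 inverted output} — 4 in all.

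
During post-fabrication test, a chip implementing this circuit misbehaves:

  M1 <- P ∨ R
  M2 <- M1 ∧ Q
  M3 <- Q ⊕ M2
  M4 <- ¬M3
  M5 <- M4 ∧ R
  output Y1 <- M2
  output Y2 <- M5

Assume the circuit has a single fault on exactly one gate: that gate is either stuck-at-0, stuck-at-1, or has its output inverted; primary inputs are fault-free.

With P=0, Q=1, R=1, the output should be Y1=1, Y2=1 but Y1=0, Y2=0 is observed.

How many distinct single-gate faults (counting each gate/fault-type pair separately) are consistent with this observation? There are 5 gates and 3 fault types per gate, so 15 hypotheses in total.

Fault-free: M1=1, M2=1, M3=0, M4=1, M5=1 → Y1=1, Y2=1. Observed Y1=0, Y2=0.
  M1: stuck-at-0, inverted output ✓; others ✗
  M2: stuck-at-0, inverted output ✓; others ✗
  M3: none of the 3 fault types match ✗
  M4: none of the 3 fault types match ✗
  M5: none of the 3 fault types match ✗
Consistent faults: {M1 stuck-at-0, M1 inverted output, M2 stuck-at-0, M2 inverted output} — 4 in all.

4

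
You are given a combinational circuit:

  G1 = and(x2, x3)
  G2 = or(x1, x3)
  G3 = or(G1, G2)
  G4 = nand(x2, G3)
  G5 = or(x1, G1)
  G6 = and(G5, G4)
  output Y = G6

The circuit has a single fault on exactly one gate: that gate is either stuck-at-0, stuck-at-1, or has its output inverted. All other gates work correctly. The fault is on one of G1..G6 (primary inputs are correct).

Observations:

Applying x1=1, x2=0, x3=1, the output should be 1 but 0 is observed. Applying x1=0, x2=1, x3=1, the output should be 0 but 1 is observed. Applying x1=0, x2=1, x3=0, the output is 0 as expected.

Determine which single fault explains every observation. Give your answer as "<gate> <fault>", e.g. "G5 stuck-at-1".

Fault-free values for test 1 (x1=1, x2=0, x3=1): G1=0, G2=1, G3=1, G4=1, G5=1, G6=1, giving Y=1. Observed 0.
Test 1: faults giving observed 0 are {G4 stuck-at-0, G4 inverted output, G5 stuck-at-0, G5 inverted output, G6 stuck-at-0, G6 inverted output}.
Test 2 (x1=0, x2=1, x3=1): fault-free G1=1, G2=1, G3=1, G4=0, G5=1, G6=0 → 0; observed 1. Eliminates G4 stuck-at-0, G5 stuck-at-0, G5 inverted output, G6 stuck-at-0.
Test 3 (x1=0, x2=1, x3=0): fault-free G1=0, G2=0, G3=0, G4=1, G5=0, G6=0 → 0; observed 0. Eliminates G6 inverted output.
Only G4 inverted output is consistent with every test.

G4 inverted output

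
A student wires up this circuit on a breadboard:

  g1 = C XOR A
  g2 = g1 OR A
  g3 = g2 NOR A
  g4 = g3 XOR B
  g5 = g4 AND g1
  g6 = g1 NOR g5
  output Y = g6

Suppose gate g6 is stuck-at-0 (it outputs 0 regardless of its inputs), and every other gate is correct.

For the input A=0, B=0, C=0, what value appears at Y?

0

Propagate with g6 forced: g1=0, g2=0, g3=1, g4=1, g5=0, g6=0 [stuck-at-0].
So Y = 0. (Without the fault it would be 1.)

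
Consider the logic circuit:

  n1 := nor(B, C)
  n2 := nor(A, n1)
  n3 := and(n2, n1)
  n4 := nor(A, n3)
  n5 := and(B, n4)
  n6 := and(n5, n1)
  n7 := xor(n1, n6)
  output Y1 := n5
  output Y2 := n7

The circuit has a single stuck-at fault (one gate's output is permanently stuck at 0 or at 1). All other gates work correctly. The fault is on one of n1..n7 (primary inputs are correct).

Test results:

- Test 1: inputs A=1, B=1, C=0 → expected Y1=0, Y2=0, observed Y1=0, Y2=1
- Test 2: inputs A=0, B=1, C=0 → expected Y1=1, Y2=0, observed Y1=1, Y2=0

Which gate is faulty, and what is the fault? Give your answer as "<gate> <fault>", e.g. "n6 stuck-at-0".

n1 stuck-at-1

Fault-free values for test 1 (A=1, B=1, C=0): n1=0, n2=0, n3=0, n4=0, n5=0, n6=0, n7=0, giving Y1=0, Y2=0. Observed Y1=0, Y2=1.
Test 1: faults giving observed Y1=0, Y2=1 are {n1 stuck-at-1, n6 stuck-at-1, n7 stuck-at-1}.
Test 2 (A=0, B=1, C=0): fault-free n1=0, n2=1, n3=0, n4=1, n5=1, n6=0, n7=0 → Y1=1, Y2=0; observed Y1=1, Y2=0. Eliminates n6 stuck-at-1, n7 stuck-at-1.
Only n1 stuck-at-1 is consistent with every test.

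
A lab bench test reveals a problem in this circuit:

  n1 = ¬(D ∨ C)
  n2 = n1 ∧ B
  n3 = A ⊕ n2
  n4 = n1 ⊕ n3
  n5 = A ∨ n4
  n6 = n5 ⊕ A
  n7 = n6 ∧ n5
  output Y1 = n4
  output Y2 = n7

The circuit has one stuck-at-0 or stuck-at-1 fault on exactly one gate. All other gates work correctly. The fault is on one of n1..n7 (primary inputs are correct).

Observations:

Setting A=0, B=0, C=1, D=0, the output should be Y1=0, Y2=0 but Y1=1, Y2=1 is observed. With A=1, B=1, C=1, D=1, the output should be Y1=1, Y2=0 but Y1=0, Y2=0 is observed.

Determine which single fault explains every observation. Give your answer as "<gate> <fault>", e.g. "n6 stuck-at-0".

Fault-free values for test 1 (A=0, B=0, C=1, D=0): n1=0, n2=0, n3=0, n4=0, n5=0, n6=0, n7=0, giving Y1=0, Y2=0. Observed Y1=1, Y2=1.
Test 1: faults giving observed Y1=1, Y2=1 are {n1 stuck-at-1, n2 stuck-at-1, n3 stuck-at-1, n4 stuck-at-1}.
Test 2 (A=1, B=1, C=1, D=1): fault-free n1=0, n2=0, n3=1, n4=1, n5=1, n6=0, n7=0 → Y1=1, Y2=0; observed Y1=0, Y2=0. Eliminates n1 stuck-at-1, n3 stuck-at-1, n4 stuck-at-1.
Only n2 stuck-at-1 is consistent with every test.

n2 stuck-at-1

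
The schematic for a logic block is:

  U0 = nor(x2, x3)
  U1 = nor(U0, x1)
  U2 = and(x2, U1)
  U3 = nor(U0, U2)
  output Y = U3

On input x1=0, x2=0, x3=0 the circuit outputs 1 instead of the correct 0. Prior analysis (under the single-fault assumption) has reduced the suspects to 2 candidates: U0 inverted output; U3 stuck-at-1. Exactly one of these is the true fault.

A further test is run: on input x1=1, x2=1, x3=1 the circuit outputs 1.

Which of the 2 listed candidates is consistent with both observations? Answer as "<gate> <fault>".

U3 stuck-at-1

Evaluate each candidate on input x1=1, x2=1, x3=1:
  U0 inverted output: U0=1 [inverted output], U1=0, U2=0, U3=0 → 0 — eliminated
  U3 stuck-at-1: U0=0, U1=0, U2=0, U3=1 [stuck-at-1] → 1 — matches
Only U3 stuck-at-1 reproduces the observed 1.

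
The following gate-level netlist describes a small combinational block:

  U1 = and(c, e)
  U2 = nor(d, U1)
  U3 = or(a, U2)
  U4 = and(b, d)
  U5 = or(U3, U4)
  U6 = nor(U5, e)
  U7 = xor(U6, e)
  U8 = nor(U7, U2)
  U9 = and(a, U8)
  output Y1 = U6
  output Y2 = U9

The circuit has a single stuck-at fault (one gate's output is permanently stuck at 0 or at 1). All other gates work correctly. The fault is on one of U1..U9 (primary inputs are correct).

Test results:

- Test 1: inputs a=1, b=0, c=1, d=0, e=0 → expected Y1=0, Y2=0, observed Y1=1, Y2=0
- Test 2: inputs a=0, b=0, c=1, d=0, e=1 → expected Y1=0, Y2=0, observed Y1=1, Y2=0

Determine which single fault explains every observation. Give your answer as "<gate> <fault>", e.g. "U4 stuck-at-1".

Fault-free values for test 1 (a=1, b=0, c=1, d=0, e=0): U1=0, U2=1, U3=1, U4=0, U5=1, U6=0, U7=0, U8=0, U9=0, giving Y1=0, Y2=0. Observed Y1=1, Y2=0.
Test 1: faults giving observed Y1=1, Y2=0 are {U3 stuck-at-0, U5 stuck-at-0, U6 stuck-at-1}.
Test 2 (a=0, b=0, c=1, d=0, e=1): fault-free U1=1, U2=0, U3=0, U4=0, U5=0, U6=0, U7=1, U8=0, U9=0 → Y1=0, Y2=0; observed Y1=1, Y2=0. Eliminates U3 stuck-at-0, U5 stuck-at-0.
Only U6 stuck-at-1 is consistent with every test.

U6 stuck-at-1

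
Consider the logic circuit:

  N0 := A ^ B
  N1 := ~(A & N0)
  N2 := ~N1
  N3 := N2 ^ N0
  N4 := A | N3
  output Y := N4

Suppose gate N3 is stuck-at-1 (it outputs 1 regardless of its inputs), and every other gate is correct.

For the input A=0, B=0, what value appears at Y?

1

Propagate with N3 forced: N0=0, N1=1, N2=0, N3=1 [stuck-at-1], N4=1.
So Y = 1. (Without the fault it would be 0.)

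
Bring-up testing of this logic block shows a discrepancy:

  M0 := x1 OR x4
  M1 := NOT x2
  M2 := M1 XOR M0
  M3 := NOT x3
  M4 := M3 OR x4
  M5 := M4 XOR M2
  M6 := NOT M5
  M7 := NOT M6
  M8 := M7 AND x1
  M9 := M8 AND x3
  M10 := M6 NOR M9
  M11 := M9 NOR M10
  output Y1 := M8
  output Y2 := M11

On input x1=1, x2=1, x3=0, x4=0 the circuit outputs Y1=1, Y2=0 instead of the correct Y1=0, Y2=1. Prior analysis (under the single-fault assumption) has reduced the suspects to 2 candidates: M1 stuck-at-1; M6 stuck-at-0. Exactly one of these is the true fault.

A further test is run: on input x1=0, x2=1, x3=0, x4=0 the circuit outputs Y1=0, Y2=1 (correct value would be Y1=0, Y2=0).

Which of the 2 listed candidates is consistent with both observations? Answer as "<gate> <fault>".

M1 stuck-at-1

Evaluate each candidate on input x1=0, x2=1, x3=0, x4=0:
  M1 stuck-at-1: M0=0, M1=1 [stuck-at-1], M2=1, M3=1, M4=1, M5=0, M6=1, M7=0, M8=0, M9=0, M10=0, M11=1 → Y1=0, Y2=1 — matches
  M6 stuck-at-0: M0=0, M1=0, M2=0, M3=1, M4=1, M5=1, M6=0 [stuck-at-0], M7=1, M8=0, M9=0, M10=1, M11=0 → Y1=0, Y2=0 — eliminated
Only M1 stuck-at-1 reproduces the observed Y1=0, Y2=1.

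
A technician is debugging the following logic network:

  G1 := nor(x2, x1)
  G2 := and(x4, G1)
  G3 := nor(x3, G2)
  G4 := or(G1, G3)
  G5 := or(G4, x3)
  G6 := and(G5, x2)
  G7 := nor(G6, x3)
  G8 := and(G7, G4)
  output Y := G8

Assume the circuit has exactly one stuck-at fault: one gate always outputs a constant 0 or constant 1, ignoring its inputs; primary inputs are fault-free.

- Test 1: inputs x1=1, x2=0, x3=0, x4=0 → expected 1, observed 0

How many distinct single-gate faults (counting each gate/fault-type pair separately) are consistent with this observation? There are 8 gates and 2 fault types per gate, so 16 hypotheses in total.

6

Fault-free: G1=0, G2=0, G3=1, G4=1, G5=1, G6=0, G7=1, G8=1 → 1. Observed 0.
  G1: none of the 2 fault types match ✗
  G2: stuck-at-1 ✓; others ✗
  G3: stuck-at-0 ✓; others ✗
  G4: stuck-at-0 ✓; others ✗
  G5: none of the 2 fault types match ✗
  G6: stuck-at-1 ✓; others ✗
  G7: stuck-at-0 ✓; others ✗
  G8: stuck-at-0 ✓; others ✗
Consistent faults: {G2 stuck-at-1, G3 stuck-at-0, G4 stuck-at-0, G6 stuck-at-1, G7 stuck-at-0, G8 stuck-at-0} — 6 in all.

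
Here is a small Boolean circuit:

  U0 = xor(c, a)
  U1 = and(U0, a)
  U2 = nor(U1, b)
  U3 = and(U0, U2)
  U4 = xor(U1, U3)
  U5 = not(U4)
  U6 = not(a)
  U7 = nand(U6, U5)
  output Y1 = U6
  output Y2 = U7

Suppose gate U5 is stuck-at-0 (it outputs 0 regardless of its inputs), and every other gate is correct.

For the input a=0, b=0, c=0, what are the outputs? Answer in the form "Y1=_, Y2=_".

Y1=1, Y2=1

Propagate with U5 forced: U0=0, U1=0, U2=1, U3=0, U4=0, U5=0 [stuck-at-0], U6=1, U7=1.
So the outputs are Y1=1, Y2=1. (Without the fault they would be Y1=1, Y2=0.)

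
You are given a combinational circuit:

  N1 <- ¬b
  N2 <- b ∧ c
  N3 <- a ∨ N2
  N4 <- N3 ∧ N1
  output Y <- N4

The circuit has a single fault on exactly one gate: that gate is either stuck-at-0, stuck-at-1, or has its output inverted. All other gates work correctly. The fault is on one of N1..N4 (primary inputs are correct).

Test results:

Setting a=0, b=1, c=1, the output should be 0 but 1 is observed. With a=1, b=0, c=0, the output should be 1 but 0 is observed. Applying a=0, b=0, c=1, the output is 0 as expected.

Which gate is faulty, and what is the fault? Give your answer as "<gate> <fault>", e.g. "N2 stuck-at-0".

Fault-free values for test 1 (a=0, b=1, c=1): N1=0, N2=1, N3=1, N4=0, giving Y=0. Observed 1.
Test 1: faults giving observed 1 are {N1 stuck-at-1, N1 inverted output, N4 stuck-at-1, N4 inverted output}.
Test 2 (a=1, b=0, c=0): fault-free N1=1, N2=0, N3=1, N4=1 → 1; observed 0. Eliminates N1 stuck-at-1, N4 stuck-at-1.
Test 3 (a=0, b=0, c=1): fault-free N1=1, N2=0, N3=0, N4=0 → 0; observed 0. Eliminates N4 inverted output.
Only N1 inverted output is consistent with every test.

N1 inverted output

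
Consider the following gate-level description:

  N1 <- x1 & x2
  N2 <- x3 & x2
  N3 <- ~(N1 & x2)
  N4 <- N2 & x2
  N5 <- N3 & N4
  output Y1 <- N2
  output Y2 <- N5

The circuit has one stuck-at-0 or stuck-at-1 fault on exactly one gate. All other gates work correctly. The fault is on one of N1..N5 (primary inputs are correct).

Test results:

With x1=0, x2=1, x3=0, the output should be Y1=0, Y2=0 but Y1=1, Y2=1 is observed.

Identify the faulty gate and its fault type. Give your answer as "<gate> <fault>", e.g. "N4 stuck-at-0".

N2 stuck-at-1

Fault-free values for test 1 (x1=0, x2=1, x3=0): N1=0, N2=0, N3=1, N4=0, N5=0, giving Y1=0, Y2=0. Observed Y1=1, Y2=1.
Test 1: faults giving observed Y1=1, Y2=1 are {N2 stuck-at-1}.
Only N2 stuck-at-1 is consistent with every test.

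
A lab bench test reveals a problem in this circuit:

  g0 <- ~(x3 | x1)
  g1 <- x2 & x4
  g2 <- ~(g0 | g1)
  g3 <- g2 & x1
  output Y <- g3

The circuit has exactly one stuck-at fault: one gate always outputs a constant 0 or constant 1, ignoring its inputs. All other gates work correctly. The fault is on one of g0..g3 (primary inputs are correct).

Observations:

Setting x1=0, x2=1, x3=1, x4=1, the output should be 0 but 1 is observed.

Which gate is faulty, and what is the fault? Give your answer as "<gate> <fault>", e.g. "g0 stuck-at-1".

Fault-free values for test 1 (x1=0, x2=1, x3=1, x4=1): g0=0, g1=1, g2=0, g3=0, giving Y=0. Observed 1.
Test 1: faults giving observed 1 are {g3 stuck-at-1}.
Only g3 stuck-at-1 is consistent with every test.

g3 stuck-at-1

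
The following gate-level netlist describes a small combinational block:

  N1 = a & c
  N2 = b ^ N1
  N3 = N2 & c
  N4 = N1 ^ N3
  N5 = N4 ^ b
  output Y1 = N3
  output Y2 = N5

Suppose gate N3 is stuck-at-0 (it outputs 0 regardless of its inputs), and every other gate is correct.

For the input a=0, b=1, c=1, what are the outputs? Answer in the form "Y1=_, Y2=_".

Propagate with N3 forced: N1=0, N2=1, N3=0 [stuck-at-0], N4=0, N5=1.
So the outputs are Y1=0, Y2=1. (Without the fault they would be Y1=1, Y2=0.)

Y1=0, Y2=1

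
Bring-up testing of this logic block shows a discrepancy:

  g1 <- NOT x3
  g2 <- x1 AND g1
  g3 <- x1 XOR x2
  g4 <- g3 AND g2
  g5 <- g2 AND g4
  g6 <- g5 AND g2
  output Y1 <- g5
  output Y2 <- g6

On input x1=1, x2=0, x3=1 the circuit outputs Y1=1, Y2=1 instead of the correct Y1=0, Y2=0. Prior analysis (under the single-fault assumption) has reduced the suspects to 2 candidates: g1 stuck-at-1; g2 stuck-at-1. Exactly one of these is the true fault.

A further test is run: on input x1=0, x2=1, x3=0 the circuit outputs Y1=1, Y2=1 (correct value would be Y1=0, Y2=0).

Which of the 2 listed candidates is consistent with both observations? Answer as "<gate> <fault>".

g2 stuck-at-1

Evaluate each candidate on input x1=0, x2=1, x3=0:
  g1 stuck-at-1: g1=1 [stuck-at-1], g2=0, g3=1, g4=0, g5=0, g6=0 → Y1=0, Y2=0 — eliminated
  g2 stuck-at-1: g1=1, g2=1 [stuck-at-1], g3=1, g4=1, g5=1, g6=1 → Y1=1, Y2=1 — matches
Only g2 stuck-at-1 reproduces the observed Y1=1, Y2=1.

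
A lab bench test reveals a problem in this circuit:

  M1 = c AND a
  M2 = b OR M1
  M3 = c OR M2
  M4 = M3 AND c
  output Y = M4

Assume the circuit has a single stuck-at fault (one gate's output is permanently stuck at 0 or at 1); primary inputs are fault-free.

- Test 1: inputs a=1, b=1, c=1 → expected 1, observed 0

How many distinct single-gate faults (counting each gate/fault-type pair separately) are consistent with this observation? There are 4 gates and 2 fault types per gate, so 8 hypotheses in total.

Fault-free: M1=1, M2=1, M3=1, M4=1 → 1. Observed 0.
  M1 stuck-at-0: output 1 ✗
  M1 stuck-at-1: output 1 ✗
  M2 stuck-at-0: output 1 ✗
  M2 stuck-at-1: output 1 ✗
  M3 stuck-at-0: output 0 ✓
  M3 stuck-at-1: output 1 ✗
  M4 stuck-at-0: output 0 ✓
  M4 stuck-at-1: output 1 ✗
Consistent faults: {M3 stuck-at-0, M4 stuck-at-0} — 2 in all.

2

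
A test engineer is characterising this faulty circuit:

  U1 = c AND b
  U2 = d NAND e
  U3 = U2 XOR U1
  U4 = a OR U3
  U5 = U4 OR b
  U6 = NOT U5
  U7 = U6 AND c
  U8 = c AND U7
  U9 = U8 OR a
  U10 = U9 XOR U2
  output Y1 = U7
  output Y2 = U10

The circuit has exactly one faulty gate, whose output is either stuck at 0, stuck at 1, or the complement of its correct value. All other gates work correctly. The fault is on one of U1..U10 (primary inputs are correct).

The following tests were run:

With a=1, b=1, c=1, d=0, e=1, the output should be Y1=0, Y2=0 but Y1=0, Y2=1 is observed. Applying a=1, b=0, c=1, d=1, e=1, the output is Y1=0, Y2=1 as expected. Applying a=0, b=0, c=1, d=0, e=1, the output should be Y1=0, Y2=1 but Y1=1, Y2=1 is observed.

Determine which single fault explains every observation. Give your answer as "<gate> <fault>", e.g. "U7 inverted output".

Fault-free values for test 1 (a=1, b=1, c=1, d=0, e=1): U1=1, U2=1, U3=0, U4=1, U5=1, U6=0, U7=0, U8=0, U9=1, U10=0, giving Y1=0, Y2=0. Observed Y1=0, Y2=1.
Test 1: faults giving observed Y1=0, Y2=1 are {U2 stuck-at-0, U2 inverted output, U9 stuck-at-0, U9 inverted output, U10 stuck-at-1, U10 inverted output}.
Test 2 (a=1, b=0, c=1, d=1, e=1): fault-free U1=0, U2=0, U3=0, U4=1, U5=1, U6=0, U7=0, U8=0, U9=1, U10=1 → Y1=0, Y2=1; observed Y1=0, Y2=1. Eliminates U2 inverted output, U9 stuck-at-0, U9 inverted output, U10 inverted output.
Test 3 (a=0, b=0, c=1, d=0, e=1): fault-free U1=0, U2=1, U3=1, U4=1, U5=1, U6=0, U7=0, U8=0, U9=0, U10=1 → Y1=0, Y2=1; observed Y1=1, Y2=1. Eliminates U10 stuck-at-1.
Only U2 stuck-at-0 is consistent with every test.

U2 stuck-at-0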